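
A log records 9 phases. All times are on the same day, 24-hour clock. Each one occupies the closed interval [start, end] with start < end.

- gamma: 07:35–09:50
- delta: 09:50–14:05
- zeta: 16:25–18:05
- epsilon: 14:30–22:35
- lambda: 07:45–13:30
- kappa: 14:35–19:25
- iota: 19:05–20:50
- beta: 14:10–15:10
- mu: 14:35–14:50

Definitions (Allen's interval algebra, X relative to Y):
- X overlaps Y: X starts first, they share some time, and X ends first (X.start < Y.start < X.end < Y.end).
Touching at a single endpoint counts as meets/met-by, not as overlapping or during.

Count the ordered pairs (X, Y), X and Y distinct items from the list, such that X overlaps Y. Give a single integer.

Checking all 72 ordered pairs for relation 'overlaps'; matching pairs in alphabetical order:
(beta, epsilon): beta overlaps epsilon ✓
(beta, kappa): beta overlaps kappa ✓
(gamma, lambda): gamma overlaps lambda ✓
(kappa, iota): kappa overlaps iota ✓
(lambda, delta): lambda overlaps delta ✓
Count: 5.

5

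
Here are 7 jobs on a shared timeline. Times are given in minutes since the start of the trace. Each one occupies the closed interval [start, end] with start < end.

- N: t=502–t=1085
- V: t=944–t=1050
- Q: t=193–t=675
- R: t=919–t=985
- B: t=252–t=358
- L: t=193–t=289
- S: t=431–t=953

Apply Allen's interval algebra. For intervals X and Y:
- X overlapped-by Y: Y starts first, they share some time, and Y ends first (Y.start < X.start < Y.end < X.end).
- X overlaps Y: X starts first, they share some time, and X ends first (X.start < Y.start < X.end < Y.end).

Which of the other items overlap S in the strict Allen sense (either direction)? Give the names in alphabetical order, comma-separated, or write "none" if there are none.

N, Q, R, V

Target S = [t=431, t=953].
B [t=252, t=358] → before → no.
L [t=193, t=289] → before → no.
N [t=502, t=1085] → overlapped-by → yes.
Q [t=193, t=675] → overlaps → yes.
R [t=919, t=985] → overlapped-by → yes.
V [t=944, t=1050] → overlapped-by → yes.
Result: N, Q, R, V.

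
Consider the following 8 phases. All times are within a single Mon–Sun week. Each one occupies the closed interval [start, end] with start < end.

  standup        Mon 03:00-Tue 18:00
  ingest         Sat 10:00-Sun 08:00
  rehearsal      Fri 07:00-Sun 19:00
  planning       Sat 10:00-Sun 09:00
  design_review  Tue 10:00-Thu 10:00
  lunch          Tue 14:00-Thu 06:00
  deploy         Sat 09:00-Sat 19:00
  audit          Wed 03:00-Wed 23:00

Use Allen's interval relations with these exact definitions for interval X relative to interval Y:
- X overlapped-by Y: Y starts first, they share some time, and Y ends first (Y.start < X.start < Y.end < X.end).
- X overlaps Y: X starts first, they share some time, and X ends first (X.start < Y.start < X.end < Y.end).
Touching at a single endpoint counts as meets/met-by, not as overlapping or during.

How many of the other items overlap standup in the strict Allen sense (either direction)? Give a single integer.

Target standup = [Mon 03:00, Tue 18:00].
audit [Wed 03:00, Wed 23:00] → after → no.
deploy [Sat 09:00, Sat 19:00] → after → no.
design_review [Tue 10:00, Thu 10:00] → overlapped-by → counts.
ingest [Sat 10:00, Sun 08:00] → after → no.
lunch [Tue 14:00, Thu 06:00] → overlapped-by → counts.
planning [Sat 10:00, Sun 09:00] → after → no.
rehearsal [Fri 07:00, Sun 19:00] → after → no.
Total: 2.

2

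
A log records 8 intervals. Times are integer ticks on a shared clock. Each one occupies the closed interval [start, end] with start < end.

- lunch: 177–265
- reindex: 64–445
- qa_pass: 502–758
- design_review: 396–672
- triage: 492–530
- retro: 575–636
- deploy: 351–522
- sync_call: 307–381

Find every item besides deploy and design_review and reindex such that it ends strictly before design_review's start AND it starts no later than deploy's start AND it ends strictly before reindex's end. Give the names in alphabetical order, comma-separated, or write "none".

Conditions: its end is strictly before design_review's start (X.end < 396) AND its start is no later than deploy's start (X.start <= 351) AND its end is strictly before reindex's end (X.end < 445).
lunch: end 265 < 396? ✓; start 177 <= 351? ✓; end 265 < 445? ✓ → yes.
qa_pass: end 758 < 396? ✗; start 502 <= 351? ✗; end 758 < 445? ✗ → no.
retro: end 636 < 396? ✗; start 575 <= 351? ✗; end 636 < 445? ✗ → no.
sync_call: end 381 < 396? ✓; start 307 <= 351? ✓; end 381 < 445? ✓ → yes.
triage: end 530 < 396? ✗; start 492 <= 351? ✗; end 530 < 445? ✗ → no.
Result: lunch, sync_call.

lunch, sync_call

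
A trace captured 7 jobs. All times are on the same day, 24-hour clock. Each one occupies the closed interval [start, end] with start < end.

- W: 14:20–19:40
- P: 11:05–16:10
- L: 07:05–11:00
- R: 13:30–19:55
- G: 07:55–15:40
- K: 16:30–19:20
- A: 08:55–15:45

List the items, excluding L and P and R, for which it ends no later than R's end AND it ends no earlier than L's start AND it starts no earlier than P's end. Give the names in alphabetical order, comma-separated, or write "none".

K

Conditions: its end is no later than R's end (X.end <= 19:55) AND its end is no earlier than L's start (X.end >= 07:05) AND its start is no earlier than P's end (X.start >= 16:10).
A: end 15:45 <= 19:55? ✓; end 15:45 >= 07:05? ✓; start 08:55 >= 16:10? ✗ → no.
G: end 15:40 <= 19:55? ✓; end 15:40 >= 07:05? ✓; start 07:55 >= 16:10? ✗ → no.
K: end 19:20 <= 19:55? ✓; end 19:20 >= 07:05? ✓; start 16:30 >= 16:10? ✓ → yes.
W: end 19:40 <= 19:55? ✓; end 19:40 >= 07:05? ✓; start 14:20 >= 16:10? ✗ → no.
Result: K.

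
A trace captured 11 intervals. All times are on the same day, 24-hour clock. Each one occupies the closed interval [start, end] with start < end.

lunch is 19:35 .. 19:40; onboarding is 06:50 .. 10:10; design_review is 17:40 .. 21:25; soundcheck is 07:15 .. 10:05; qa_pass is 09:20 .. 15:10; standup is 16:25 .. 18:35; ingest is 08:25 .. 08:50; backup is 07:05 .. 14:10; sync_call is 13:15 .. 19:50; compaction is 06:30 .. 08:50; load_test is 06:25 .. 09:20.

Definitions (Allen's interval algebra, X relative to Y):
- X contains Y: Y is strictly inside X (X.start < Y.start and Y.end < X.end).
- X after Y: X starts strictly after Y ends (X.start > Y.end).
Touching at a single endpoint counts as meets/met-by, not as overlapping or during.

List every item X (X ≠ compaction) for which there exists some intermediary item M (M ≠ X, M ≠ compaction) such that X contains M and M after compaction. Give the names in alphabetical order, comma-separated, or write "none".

design_review, sync_call

Target compaction = [06:30, 08:50].
Intermediaries M with M after compaction: design_review, lunch, qa_pass, standup, sync_call.
Via design_review — items with X contains design_review: none.
Via lunch — items with X contains lunch: design_review, sync_call.
Via qa_pass — items with X contains qa_pass: none.
Via standup — items with X contains standup: sync_call.
Via sync_call — items with X contains sync_call: none.
Union: design_review, sync_call.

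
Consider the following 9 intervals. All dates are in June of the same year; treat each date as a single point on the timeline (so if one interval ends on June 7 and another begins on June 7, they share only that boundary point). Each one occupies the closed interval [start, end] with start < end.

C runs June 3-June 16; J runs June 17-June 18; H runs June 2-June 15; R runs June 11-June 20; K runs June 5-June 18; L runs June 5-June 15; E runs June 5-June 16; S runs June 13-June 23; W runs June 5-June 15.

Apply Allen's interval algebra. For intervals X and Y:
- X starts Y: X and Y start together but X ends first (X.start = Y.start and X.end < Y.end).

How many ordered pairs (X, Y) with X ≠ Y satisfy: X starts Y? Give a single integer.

Checking all 72 ordered pairs for relation 'starts'; matching pairs in alphabetical order:
(E, K): E starts K ✓
(L, E): L starts E ✓
(L, K): L starts K ✓
(W, E): W starts E ✓
(W, K): W starts K ✓
Count: 5.

5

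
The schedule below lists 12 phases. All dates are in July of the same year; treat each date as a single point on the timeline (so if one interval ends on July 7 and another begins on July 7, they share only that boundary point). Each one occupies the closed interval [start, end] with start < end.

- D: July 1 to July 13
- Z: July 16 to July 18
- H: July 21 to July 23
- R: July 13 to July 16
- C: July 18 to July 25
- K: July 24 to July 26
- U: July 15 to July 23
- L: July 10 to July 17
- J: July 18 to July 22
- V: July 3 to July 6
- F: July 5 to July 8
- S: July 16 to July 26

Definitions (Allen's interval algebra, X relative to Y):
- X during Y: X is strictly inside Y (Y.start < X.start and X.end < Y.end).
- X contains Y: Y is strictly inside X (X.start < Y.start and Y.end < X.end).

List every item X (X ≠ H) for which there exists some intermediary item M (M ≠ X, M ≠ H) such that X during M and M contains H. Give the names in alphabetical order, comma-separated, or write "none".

Target H = [July 21, July 23].
Intermediaries M with M contains H: C, S.
Via C — items with X during C: none.
Via S — items with X during S: C, J.
Union: C, J.

C, J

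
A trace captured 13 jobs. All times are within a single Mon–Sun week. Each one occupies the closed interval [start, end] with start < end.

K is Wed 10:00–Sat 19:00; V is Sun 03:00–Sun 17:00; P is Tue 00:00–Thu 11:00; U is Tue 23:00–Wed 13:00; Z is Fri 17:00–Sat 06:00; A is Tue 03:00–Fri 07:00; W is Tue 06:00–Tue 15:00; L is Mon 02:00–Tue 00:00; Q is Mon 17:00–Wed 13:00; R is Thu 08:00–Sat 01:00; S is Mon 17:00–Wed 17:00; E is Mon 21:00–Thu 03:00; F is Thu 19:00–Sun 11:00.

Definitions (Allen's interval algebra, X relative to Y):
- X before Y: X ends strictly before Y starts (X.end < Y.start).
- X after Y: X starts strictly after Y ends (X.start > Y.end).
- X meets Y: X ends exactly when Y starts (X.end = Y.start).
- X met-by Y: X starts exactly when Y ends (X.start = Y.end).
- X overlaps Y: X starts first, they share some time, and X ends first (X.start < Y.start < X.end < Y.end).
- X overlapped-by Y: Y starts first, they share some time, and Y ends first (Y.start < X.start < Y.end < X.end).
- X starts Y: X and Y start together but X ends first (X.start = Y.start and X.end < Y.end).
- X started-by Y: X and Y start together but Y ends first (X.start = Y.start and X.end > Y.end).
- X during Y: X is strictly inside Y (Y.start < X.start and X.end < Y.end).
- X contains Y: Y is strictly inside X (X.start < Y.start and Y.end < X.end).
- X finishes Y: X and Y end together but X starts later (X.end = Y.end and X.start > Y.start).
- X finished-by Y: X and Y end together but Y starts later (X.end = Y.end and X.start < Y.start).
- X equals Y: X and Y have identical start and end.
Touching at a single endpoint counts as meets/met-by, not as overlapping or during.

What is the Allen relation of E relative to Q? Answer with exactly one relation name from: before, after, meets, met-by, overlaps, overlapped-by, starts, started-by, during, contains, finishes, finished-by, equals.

overlapped-by

E = [Mon 21:00, Thu 03:00]; Q = [Mon 17:00, Wed 13:00].
Compare endpoints: E.start > Q.start, E.start < Q.end, E.end > Q.start, E.end > Q.end.
That pattern is 'overlapped-by'.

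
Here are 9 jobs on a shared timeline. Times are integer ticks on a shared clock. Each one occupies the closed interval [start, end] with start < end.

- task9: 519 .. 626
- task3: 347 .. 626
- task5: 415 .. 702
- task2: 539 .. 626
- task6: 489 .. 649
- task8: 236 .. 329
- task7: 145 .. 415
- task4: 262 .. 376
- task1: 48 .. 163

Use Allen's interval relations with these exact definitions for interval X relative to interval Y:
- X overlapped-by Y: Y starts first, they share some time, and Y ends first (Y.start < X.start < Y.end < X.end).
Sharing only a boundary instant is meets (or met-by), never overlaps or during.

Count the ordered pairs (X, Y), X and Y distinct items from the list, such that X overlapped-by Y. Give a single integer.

6

Checking all 72 ordered pairs for relation 'overlapped-by'; matching pairs in alphabetical order:
(task3, task4): task3 overlapped-by task4 ✓
(task3, task7): task3 overlapped-by task7 ✓
(task4, task8): task4 overlapped-by task8 ✓
(task5, task3): task5 overlapped-by task3 ✓
(task6, task3): task6 overlapped-by task3 ✓
(task7, task1): task7 overlapped-by task1 ✓
Count: 6.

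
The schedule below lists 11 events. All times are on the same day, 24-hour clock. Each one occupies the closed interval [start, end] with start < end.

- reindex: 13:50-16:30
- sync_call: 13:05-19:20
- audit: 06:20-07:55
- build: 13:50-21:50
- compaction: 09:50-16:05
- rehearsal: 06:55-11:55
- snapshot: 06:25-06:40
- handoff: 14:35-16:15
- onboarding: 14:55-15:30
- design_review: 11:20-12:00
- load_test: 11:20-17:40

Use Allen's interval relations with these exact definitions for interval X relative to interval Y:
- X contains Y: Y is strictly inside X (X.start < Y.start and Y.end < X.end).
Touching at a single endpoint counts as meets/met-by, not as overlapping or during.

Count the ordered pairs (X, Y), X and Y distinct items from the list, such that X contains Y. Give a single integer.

14

Checking all 110 ordered pairs for relation 'contains'; matching pairs in alphabetical order:
(audit, snapshot): audit contains snapshot ✓
(build, handoff): build contains handoff ✓
(build, onboarding): build contains onboarding ✓
(compaction, design_review): compaction contains design_review ✓
(compaction, onboarding): compaction contains onboarding ✓
(handoff, onboarding): handoff contains onboarding ✓
(load_test, handoff): load_test contains handoff ✓
(load_test, onboarding): load_test contains onboarding ✓
(load_test, reindex): load_test contains reindex ✓
(reindex, handoff): reindex contains handoff ✓
(reindex, onboarding): reindex contains onboarding ✓
(sync_call, handoff): sync_call contains handoff ✓
(sync_call, onboarding): sync_call contains onboarding ✓
(sync_call, reindex): sync_call contains reindex ✓
Count: 14.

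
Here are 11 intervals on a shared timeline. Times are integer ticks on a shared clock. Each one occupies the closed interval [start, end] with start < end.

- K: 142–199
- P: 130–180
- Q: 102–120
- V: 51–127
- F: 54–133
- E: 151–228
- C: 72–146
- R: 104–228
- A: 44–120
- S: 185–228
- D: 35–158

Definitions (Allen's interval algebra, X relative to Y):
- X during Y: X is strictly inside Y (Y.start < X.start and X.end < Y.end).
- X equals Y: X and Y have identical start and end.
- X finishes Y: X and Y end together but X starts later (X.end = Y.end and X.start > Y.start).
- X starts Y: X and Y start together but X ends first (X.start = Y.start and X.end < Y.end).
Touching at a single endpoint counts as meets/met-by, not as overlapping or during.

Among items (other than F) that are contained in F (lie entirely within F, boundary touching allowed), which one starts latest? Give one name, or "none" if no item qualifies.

Target F = [54, 133].
A [44, 120] → overlaps → excluded.
C [72, 146] → overlapped-by → excluded.
D [35, 158] → contains → excluded.
E [151, 228] → after → excluded.
K [142, 199] → after → excluded.
P [130, 180] → overlapped-by → excluded.
Q [102, 120] → during → candidate.
R [104, 228] → overlapped-by → excluded.
S [185, 228] → after → excluded.
V [51, 127] → overlaps → excluded.
Among candidates, latest start is 102 → Q.

Q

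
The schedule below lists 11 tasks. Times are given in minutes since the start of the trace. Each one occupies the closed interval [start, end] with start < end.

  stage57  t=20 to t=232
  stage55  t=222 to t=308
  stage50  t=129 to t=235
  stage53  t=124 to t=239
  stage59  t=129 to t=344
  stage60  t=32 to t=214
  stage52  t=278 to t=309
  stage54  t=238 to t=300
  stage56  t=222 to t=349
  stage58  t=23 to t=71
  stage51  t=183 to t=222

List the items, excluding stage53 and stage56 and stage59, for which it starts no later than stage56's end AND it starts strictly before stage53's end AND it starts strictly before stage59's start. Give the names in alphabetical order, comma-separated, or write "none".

stage57, stage58, stage60

Conditions: its start is no later than stage56's end (X.start <= t=349) AND its start is strictly before stage53's end (X.start < t=239) AND its start is strictly before stage59's start (X.start < t=129).
stage50: start t=129 <= t=349? ✓; start t=129 < t=239? ✓; start t=129 < t=129? ✗ → no.
stage51: start t=183 <= t=349? ✓; start t=183 < t=239? ✓; start t=183 < t=129? ✗ → no.
stage52: start t=278 <= t=349? ✓; start t=278 < t=239? ✗; start t=278 < t=129? ✗ → no.
stage54: start t=238 <= t=349? ✓; start t=238 < t=239? ✓; start t=238 < t=129? ✗ → no.
stage55: start t=222 <= t=349? ✓; start t=222 < t=239? ✓; start t=222 < t=129? ✗ → no.
stage57: start t=20 <= t=349? ✓; start t=20 < t=239? ✓; start t=20 < t=129? ✓ → yes.
stage58: start t=23 <= t=349? ✓; start t=23 < t=239? ✓; start t=23 < t=129? ✓ → yes.
stage60: start t=32 <= t=349? ✓; start t=32 < t=239? ✓; start t=32 < t=129? ✓ → yes.
Result: stage57, stage58, stage60.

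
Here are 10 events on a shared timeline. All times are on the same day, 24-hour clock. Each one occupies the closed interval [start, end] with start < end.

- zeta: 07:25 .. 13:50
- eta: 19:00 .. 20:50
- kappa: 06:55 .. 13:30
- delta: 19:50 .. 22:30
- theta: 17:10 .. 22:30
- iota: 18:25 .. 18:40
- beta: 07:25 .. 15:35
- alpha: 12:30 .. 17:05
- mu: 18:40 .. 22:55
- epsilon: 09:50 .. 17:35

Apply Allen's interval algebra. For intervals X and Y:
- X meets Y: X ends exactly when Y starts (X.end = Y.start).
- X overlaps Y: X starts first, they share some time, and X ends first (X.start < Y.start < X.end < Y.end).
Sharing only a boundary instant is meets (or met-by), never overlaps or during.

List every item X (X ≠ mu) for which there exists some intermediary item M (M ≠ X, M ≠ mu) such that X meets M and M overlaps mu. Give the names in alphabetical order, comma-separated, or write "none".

none

Target mu = [18:40, 22:55].
Intermediaries M with M overlaps mu: theta.
Via theta — items with X meets theta: none.
Union: none.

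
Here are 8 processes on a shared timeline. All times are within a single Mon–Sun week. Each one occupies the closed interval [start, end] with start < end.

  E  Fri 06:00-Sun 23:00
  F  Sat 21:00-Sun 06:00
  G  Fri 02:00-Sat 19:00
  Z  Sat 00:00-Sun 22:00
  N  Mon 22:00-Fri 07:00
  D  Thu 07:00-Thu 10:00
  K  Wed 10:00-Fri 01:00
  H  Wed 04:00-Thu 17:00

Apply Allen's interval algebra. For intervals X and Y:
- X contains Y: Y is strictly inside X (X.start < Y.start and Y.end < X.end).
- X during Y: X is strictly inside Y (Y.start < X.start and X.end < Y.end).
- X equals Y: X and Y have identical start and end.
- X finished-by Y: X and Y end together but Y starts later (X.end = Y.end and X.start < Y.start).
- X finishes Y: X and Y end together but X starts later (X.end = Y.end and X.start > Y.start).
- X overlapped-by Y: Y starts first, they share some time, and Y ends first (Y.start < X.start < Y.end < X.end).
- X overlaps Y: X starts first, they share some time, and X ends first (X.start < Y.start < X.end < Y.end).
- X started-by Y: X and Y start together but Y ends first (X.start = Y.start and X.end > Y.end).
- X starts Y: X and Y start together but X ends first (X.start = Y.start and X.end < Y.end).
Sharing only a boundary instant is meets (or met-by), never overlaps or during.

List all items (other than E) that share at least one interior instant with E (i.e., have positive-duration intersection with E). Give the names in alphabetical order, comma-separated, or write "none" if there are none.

F, G, N, Z

Target E = [Fri 06:00, Sun 23:00].
D [Thu 07:00, Thu 10:00] → before → no.
F [Sat 21:00, Sun 06:00] → during → yes.
G [Fri 02:00, Sat 19:00] → overlaps → yes.
H [Wed 04:00, Thu 17:00] → before → no.
K [Wed 10:00, Fri 01:00] → before → no.
N [Mon 22:00, Fri 07:00] → overlaps → yes.
Z [Sat 00:00, Sun 22:00] → during → yes.
Result: F, G, N, Z.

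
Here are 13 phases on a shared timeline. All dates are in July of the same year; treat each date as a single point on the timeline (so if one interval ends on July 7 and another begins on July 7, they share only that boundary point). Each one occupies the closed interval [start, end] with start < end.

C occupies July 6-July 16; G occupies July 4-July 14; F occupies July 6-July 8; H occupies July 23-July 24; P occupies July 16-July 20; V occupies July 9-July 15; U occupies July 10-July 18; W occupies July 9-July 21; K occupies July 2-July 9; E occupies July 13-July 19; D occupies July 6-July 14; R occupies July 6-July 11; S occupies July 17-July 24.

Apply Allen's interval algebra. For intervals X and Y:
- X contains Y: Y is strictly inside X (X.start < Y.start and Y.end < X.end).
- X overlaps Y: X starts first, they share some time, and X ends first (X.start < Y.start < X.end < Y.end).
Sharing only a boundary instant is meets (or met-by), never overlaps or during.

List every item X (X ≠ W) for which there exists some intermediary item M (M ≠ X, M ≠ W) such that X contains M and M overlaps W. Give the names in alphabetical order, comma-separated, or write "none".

G

Target W = [July 9, July 21].
Intermediaries M with M overlaps W: C, D, G, R.
Via C — items with X contains C: none.
Via D — items with X contains D: none.
Via G — items with X contains G: none.
Via R — items with X contains R: G.
Union: G.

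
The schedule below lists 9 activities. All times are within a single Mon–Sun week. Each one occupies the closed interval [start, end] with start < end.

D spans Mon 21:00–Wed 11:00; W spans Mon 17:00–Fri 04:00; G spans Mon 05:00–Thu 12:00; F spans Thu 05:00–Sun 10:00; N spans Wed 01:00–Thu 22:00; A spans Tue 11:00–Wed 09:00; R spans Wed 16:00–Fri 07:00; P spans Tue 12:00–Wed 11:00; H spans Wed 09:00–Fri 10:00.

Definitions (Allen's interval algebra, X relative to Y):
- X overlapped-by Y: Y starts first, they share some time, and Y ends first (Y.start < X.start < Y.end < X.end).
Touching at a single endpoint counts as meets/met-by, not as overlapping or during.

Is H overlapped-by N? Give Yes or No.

H = [Wed 09:00, Fri 10:00], N = [Wed 01:00, Thu 22:00].
Actual relation of H to N: overlapped-by.
Asked whether 'overlapped-by' holds → Yes.

Yes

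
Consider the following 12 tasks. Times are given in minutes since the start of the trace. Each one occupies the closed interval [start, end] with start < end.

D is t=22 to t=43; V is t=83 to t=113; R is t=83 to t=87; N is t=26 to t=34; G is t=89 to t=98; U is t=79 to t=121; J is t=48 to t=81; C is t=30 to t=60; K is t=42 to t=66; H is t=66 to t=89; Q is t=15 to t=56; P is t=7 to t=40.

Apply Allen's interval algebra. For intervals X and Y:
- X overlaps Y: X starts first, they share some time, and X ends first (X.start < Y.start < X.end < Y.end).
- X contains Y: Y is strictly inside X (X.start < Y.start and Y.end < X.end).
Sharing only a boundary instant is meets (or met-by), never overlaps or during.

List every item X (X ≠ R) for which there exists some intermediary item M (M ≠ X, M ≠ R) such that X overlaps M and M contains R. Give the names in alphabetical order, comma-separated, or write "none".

H, J

Target R = [t=83, t=87].
Intermediaries M with M contains R: H, U.
Via H — items with X overlaps H: J.
Via U — items with X overlaps U: H, J.
Union: H, J.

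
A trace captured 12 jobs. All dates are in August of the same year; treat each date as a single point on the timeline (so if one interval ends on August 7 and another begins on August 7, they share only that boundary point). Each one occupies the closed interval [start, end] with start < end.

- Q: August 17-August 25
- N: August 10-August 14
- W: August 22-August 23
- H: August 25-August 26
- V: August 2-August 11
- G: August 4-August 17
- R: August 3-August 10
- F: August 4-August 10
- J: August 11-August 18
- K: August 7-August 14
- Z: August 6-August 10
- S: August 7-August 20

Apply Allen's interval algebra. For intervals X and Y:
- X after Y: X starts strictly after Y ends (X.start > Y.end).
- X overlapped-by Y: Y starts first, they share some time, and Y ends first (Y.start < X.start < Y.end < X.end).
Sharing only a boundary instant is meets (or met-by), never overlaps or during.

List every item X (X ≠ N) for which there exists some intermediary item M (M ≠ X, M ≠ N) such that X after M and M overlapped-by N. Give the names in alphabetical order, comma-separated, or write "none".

H, W

Target N = [August 10, August 14].
Intermediaries M with M overlapped-by N: J.
Via J — items with X after J: H, W.
Union: H, W.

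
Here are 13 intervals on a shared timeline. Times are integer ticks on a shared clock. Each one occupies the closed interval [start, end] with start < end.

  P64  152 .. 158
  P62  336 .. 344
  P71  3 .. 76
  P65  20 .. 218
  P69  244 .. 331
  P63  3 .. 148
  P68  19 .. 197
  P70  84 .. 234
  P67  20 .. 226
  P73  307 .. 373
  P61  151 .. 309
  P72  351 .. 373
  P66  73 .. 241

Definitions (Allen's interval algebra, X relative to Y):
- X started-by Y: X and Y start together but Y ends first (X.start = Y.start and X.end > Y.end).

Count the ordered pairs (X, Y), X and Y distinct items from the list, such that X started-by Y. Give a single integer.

2

Checking all 156 ordered pairs for relation 'started-by'; matching pairs in alphabetical order:
(P63, P71): P63 started-by P71 ✓
(P67, P65): P67 started-by P65 ✓
Count: 2.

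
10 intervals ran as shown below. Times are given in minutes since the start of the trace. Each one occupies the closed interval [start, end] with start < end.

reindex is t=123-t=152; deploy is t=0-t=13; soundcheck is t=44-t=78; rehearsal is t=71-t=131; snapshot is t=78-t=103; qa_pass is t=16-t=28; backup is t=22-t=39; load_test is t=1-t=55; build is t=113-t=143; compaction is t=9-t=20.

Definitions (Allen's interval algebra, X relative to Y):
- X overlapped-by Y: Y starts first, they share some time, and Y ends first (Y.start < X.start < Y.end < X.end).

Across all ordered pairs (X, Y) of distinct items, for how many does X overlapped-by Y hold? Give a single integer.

Checking all 90 ordered pairs for relation 'overlapped-by'; matching pairs in alphabetical order:
(backup, qa_pass): backup overlapped-by qa_pass ✓
(build, rehearsal): build overlapped-by rehearsal ✓
(compaction, deploy): compaction overlapped-by deploy ✓
(load_test, deploy): load_test overlapped-by deploy ✓
(qa_pass, compaction): qa_pass overlapped-by compaction ✓
(rehearsal, soundcheck): rehearsal overlapped-by soundcheck ✓
(reindex, build): reindex overlapped-by build ✓
(reindex, rehearsal): reindex overlapped-by rehearsal ✓
(soundcheck, load_test): soundcheck overlapped-by load_test ✓
Count: 9.

9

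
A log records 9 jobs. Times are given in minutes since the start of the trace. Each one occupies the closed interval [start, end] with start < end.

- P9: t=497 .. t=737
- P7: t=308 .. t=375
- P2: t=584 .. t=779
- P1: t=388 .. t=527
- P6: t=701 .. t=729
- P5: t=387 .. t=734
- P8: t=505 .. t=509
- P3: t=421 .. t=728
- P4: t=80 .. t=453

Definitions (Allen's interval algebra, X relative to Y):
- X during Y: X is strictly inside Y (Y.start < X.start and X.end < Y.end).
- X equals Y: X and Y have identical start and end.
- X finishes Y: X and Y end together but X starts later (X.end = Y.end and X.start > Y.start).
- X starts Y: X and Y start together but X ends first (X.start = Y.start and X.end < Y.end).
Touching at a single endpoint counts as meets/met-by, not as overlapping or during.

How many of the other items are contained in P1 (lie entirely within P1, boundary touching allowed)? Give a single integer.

Target P1 = [t=388, t=527].
P2 [t=584, t=779] → after → no.
P3 [t=421, t=728] → overlapped-by → no.
P4 [t=80, t=453] → overlaps → no.
P5 [t=387, t=734] → contains → no.
P6 [t=701, t=729] → after → no.
P7 [t=308, t=375] → before → no.
P8 [t=505, t=509] → during → counts.
P9 [t=497, t=737] → overlapped-by → no.
Total: 1.

1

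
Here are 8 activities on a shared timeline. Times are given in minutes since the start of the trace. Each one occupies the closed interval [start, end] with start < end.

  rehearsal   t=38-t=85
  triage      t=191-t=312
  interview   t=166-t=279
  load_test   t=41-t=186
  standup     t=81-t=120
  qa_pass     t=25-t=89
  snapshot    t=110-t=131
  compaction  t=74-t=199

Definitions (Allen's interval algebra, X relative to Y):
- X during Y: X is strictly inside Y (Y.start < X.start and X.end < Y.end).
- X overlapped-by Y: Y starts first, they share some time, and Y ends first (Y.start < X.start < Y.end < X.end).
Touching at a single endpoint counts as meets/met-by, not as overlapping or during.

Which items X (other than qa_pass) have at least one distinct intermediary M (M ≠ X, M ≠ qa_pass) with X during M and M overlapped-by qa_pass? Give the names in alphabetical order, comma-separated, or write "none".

snapshot, standup

Target qa_pass = [t=25, t=89].
Intermediaries M with M overlapped-by qa_pass: compaction, load_test, standup.
Via compaction — items with X during compaction: snapshot, standup.
Via load_test — items with X during load_test: snapshot, standup.
Via standup — items with X during standup: none.
Union: snapshot, standup.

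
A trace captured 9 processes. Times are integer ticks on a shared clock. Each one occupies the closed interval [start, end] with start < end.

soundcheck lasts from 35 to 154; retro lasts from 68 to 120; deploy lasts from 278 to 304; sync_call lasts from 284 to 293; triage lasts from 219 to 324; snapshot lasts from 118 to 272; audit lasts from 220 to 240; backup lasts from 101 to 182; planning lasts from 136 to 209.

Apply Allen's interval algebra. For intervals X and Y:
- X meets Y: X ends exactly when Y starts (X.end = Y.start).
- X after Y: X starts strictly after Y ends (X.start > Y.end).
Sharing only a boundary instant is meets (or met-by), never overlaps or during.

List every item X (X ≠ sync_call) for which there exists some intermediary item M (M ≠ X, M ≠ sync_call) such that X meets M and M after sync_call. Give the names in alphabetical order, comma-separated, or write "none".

Target sync_call = [284, 293].
Intermediaries M with M after sync_call: none.
Union: none.

none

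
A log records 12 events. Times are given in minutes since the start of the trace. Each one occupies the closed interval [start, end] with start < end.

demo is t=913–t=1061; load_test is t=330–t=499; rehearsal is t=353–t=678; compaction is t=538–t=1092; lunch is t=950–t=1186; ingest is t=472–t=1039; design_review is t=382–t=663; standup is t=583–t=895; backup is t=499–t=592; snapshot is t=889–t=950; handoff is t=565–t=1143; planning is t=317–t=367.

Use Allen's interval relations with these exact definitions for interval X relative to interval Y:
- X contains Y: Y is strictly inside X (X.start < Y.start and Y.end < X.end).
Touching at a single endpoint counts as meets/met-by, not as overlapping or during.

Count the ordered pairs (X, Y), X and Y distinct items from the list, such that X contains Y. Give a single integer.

12

Checking all 132 ordered pairs for relation 'contains'; matching pairs in alphabetical order:
(compaction, demo): compaction contains demo ✓
(compaction, snapshot): compaction contains snapshot ✓
(compaction, standup): compaction contains standup ✓
(design_review, backup): design_review contains backup ✓
(handoff, demo): handoff contains demo ✓
(handoff, snapshot): handoff contains snapshot ✓
(handoff, standup): handoff contains standup ✓
(ingest, backup): ingest contains backup ✓
(ingest, snapshot): ingest contains snapshot ✓
(ingest, standup): ingest contains standup ✓
(rehearsal, backup): rehearsal contains backup ✓
(rehearsal, design_review): rehearsal contains design_review ✓
Count: 12.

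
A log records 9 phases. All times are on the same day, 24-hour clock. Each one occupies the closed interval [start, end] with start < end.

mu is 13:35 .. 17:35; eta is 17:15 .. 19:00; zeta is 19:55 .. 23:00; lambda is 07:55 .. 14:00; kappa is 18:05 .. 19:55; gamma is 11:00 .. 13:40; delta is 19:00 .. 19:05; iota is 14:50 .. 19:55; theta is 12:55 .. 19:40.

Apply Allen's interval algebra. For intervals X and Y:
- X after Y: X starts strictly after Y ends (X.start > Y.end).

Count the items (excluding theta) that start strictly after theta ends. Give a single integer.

Target theta = [12:55, 19:40].
delta [19:00, 19:05] → during → no.
eta [17:15, 19:00] → during → no.
gamma [11:00, 13:40] → overlaps → no.
iota [14:50, 19:55] → overlapped-by → no.
kappa [18:05, 19:55] → overlapped-by → no.
lambda [07:55, 14:00] → overlaps → no.
mu [13:35, 17:35] → during → no.
zeta [19:55, 23:00] → after → counts.
Total: 1.

1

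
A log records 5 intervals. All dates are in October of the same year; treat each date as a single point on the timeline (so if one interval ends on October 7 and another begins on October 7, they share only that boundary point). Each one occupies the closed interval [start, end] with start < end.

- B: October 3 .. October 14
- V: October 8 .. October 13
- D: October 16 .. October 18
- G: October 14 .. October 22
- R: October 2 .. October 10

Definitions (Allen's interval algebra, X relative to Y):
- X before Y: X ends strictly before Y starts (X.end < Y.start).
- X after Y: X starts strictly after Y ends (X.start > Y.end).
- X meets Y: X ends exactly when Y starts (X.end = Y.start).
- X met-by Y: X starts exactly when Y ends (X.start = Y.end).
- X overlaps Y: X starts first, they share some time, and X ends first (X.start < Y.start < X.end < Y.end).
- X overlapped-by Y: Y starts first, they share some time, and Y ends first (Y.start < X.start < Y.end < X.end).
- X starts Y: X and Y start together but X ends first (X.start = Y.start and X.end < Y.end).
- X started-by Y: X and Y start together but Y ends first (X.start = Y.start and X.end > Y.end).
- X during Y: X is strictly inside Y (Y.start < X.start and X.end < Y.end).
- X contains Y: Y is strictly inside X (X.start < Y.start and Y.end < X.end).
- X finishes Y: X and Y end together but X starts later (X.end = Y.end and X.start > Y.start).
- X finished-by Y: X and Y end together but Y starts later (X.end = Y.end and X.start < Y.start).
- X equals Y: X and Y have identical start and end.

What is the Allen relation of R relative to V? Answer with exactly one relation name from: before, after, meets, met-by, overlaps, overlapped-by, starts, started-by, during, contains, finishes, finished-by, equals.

R = [October 2, October 10]; V = [October 8, October 13].
Compare endpoints: R.start < V.start, R.start < V.end, R.end > V.start, R.end < V.end.
That pattern is 'overlaps'.

overlaps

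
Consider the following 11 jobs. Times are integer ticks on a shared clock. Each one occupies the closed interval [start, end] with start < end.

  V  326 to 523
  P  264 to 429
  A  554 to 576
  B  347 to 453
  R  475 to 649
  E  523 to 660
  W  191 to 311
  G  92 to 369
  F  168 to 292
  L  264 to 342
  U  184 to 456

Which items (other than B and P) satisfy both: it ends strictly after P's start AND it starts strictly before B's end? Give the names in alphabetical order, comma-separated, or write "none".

F, G, L, U, V, W

Conditions: its end is strictly after P's start (X.end > 264) AND its start is strictly before B's end (X.start < 453).
A: end 576 > 264? ✓; start 554 < 453? ✗ → no.
E: end 660 > 264? ✓; start 523 < 453? ✗ → no.
F: end 292 > 264? ✓; start 168 < 453? ✓ → yes.
G: end 369 > 264? ✓; start 92 < 453? ✓ → yes.
L: end 342 > 264? ✓; start 264 < 453? ✓ → yes.
R: end 649 > 264? ✓; start 475 < 453? ✗ → no.
U: end 456 > 264? ✓; start 184 < 453? ✓ → yes.
V: end 523 > 264? ✓; start 326 < 453? ✓ → yes.
W: end 311 > 264? ✓; start 191 < 453? ✓ → yes.
Result: F, G, L, U, V, W.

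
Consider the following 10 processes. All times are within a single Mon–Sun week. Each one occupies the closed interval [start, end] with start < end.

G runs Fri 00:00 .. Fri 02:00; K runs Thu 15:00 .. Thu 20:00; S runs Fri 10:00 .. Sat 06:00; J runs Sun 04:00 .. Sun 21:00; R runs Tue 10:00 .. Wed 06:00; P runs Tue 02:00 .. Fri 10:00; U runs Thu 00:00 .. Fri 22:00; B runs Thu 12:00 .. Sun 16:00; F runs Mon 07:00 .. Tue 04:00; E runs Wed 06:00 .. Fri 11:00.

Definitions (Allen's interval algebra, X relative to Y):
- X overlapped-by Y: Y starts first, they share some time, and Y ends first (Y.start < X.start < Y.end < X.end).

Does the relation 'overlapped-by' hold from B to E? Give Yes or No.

B = [Thu 12:00, Sun 16:00], E = [Wed 06:00, Fri 11:00].
Actual relation of B to E: overlapped-by.
Asked whether 'overlapped-by' holds → Yes.

Yes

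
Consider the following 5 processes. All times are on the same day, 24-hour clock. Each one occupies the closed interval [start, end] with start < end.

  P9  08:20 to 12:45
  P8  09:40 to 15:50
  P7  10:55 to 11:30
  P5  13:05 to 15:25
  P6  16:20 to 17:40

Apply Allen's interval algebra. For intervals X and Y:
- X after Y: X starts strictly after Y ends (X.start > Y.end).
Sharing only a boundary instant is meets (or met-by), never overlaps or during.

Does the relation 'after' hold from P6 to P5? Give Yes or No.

P6 = [16:20, 17:40], P5 = [13:05, 15:25].
Actual relation of P6 to P5: after.
Asked whether 'after' holds → Yes.

Yes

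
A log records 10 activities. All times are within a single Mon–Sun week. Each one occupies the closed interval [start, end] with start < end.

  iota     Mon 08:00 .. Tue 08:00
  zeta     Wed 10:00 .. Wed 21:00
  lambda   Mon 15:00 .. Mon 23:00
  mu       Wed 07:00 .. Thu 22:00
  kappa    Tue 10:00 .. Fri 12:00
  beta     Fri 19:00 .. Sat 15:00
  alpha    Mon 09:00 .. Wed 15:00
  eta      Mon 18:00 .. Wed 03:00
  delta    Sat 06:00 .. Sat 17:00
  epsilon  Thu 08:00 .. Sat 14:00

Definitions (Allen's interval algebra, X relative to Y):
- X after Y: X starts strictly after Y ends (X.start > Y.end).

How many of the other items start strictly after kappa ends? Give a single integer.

Target kappa = [Tue 10:00, Fri 12:00].
alpha [Mon 09:00, Wed 15:00] → overlaps → no.
beta [Fri 19:00, Sat 15:00] → after → counts.
delta [Sat 06:00, Sat 17:00] → after → counts.
epsilon [Thu 08:00, Sat 14:00] → overlapped-by → no.
eta [Mon 18:00, Wed 03:00] → overlaps → no.
iota [Mon 08:00, Tue 08:00] → before → no.
lambda [Mon 15:00, Mon 23:00] → before → no.
mu [Wed 07:00, Thu 22:00] → during → no.
zeta [Wed 10:00, Wed 21:00] → during → no.
Total: 2.

2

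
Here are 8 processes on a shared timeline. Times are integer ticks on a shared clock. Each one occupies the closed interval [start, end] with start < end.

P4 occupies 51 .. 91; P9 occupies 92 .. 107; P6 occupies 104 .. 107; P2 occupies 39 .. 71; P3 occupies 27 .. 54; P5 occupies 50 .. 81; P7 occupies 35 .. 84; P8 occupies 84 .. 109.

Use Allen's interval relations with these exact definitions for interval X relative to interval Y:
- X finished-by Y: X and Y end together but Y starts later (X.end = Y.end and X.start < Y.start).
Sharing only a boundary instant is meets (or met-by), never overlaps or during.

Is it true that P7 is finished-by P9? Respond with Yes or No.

No

P7 = [35, 84], P9 = [92, 107].
Actual relation of P7 to P9: before.
Asked whether 'finished-by' holds → No.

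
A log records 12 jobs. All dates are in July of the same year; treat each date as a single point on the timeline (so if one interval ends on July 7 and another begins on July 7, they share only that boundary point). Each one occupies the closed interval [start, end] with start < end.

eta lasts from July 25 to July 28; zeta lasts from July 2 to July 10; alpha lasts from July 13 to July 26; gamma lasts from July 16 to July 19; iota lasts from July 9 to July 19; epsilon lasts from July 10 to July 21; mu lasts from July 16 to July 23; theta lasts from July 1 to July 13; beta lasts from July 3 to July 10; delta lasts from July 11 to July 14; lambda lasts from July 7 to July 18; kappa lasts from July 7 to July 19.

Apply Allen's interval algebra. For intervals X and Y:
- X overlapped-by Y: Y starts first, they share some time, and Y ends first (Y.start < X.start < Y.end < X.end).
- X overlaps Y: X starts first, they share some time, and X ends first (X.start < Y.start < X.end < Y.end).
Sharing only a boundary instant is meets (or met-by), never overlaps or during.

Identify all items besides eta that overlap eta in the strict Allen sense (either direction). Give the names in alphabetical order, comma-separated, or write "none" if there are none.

Target eta = [July 25, July 28].
alpha [July 13, July 26] → overlaps → yes.
beta [July 3, July 10] → before → no.
delta [July 11, July 14] → before → no.
epsilon [July 10, July 21] → before → no.
gamma [July 16, July 19] → before → no.
iota [July 9, July 19] → before → no.
kappa [July 7, July 19] → before → no.
lambda [July 7, July 18] → before → no.
mu [July 16, July 23] → before → no.
theta [July 1, July 13] → before → no.
zeta [July 2, July 10] → before → no.
Result: alpha.

alpha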